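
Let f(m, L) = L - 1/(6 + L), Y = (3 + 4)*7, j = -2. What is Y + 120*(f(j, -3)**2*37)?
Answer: 148147/3 ≈ 49382.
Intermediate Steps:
Y = 49 (Y = 7*7 = 49)
Y + 120*(f(j, -3)**2*37) = 49 + 120*(((-1 + (-3)**2 + 6*(-3))/(6 - 3))**2*37) = 49 + 120*(((-1 + 9 - 18)/3)**2*37) = 49 + 120*(((1/3)*(-10))**2*37) = 49 + 120*((-10/3)**2*37) = 49 + 120*((100/9)*37) = 49 + 120*(3700/9) = 49 + 148000/3 = 148147/3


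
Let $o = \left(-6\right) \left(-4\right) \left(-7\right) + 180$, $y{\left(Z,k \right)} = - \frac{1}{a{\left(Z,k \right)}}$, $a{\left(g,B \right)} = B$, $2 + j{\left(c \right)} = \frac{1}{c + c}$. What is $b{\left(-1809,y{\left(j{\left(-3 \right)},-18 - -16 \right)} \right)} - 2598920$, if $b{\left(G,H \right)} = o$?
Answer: $-2598908$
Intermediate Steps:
$j{\left(c \right)} = -2 + \frac{1}{2 c}$ ($j{\left(c \right)} = -2 + \frac{1}{c + c} = -2 + \frac{1}{2 c}$)
$y{\left(Z,k \right)} = - \frac{1}{k}$
$o = 12$ ($o = 24 \left(-7\right) + 180 = -168 + 180 = 12$)
$b{\left(G,H \right)} = 12$
$b{\left(-1809,y{\left(j{\left(-3 \right)},-18 - -16 \right)} \right)} - 2598920 = 12 - 2598920 = -2598908$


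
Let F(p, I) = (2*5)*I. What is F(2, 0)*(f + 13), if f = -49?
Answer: 0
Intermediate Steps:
F(p, I) = 10*I
F(2, 0)*(f + 13) = (10*0)*(-49 + 13) = 0*(-36) = 0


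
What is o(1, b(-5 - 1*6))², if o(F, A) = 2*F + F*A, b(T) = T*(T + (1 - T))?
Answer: 81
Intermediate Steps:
b(T) = T (b(T) = T*1 = T)
o(F, A) = 2*F + A*F
o(1, b(-5 - 1*6))² = (1*(2 + (-5 - 1*6)))² = (1*(2 + (-5 - 6)))² = (1*(2 - 11))² = (1*(-9))² = (-9)² = 81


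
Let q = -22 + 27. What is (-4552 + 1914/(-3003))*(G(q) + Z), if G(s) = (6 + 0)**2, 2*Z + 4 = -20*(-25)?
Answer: -117658360/91 ≈ -1.2929e+6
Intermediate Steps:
q = 5
Z = 248 (Z = -2 + (-20*(-25))/2 = -2 + (1/2)*500 = -2 + 250 = 248)
G(s) = 36 (G(s) = 6**2 = 36)
(-4552 + 1914/(-3003))*(G(q) + Z) = (-4552 + 1914/(-3003))*(36 + 248) = (-4552 + 1914*(-1/3003))*284 = (-4552 - 58/91)*284 = -414290/91*284 = -117658360/91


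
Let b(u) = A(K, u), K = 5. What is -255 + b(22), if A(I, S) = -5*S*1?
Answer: -365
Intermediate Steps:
A(I, S) = -5*S
b(u) = -5*u
-255 + b(22) = -255 - 5*22 = -255 - 110 = -365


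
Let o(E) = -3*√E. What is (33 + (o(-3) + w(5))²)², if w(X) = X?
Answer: -1739 - 1860*I*√3 ≈ -1739.0 - 3221.6*I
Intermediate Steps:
(33 + (o(-3) + w(5))²)² = (33 + (-3*I*√3 + 5)²)² = (33 + (5 - 3*I*√3)²)²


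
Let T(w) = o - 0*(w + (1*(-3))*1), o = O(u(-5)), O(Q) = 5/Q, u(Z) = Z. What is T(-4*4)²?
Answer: 1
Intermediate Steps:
o = -1 (o = 5/(-5) = 5*(-⅕) = -1)
T(w) = -1 (T(w) = -1 - 0*(w + (1*(-3))*1) = -1 - 0*(w - 3*1) = -1 - 0*(w - 3) = -1 - 0*(-3 + w) = -1 - 1*0 = -1 + 0 = -1)
T(-4*4)² = (-1)² = 1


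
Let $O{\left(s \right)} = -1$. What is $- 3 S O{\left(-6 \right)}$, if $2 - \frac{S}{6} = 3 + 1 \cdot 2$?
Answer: $-54$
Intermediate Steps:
$S = -18$ ($S = 12 - 6 \left(3 + 1 \cdot 2\right) = 12 - 6 \left(3 + 2\right) = 12 - 30 = -18$)
$- 3 S O{\left(-6 \right)} = \left(-3\right) \left(-18\right) \left(-1\right) = 54 \left(-1\right) = -54$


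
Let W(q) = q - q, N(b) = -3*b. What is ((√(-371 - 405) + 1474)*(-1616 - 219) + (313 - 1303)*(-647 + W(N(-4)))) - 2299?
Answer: -2066559 - 3670*I*√194 ≈ -2.0666e+6 - 51117.0*I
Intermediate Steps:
W(q) = 0
((√(-371 - 405) + 1474)*(-1616 - 219) + (313 - 1303)*(-647 + W(N(-4)))) - 2299 = ((√(-371 - 405) + 1474)*(-1616 - 219) + (313 - 1303)*(-647 + 0)) - 2299 = ((√(-776) + 1474)*(-1835) - 990*(-647)) - 2299 = ((2*I*√194 + 1474)*(-1835) + 640530) - 2299 = ((1474 + 2*I*√194)*(-1835) + 640530) - 2299 = ((-2704790 - 3670*I*√194) + 640530) - 2299 = (-2064260 - 3670*I*√194) - 2299 = -2066559 - 3670*I*√194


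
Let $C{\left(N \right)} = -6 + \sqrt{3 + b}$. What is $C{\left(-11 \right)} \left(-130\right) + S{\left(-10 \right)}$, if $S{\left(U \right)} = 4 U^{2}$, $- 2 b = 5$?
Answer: $1180 - 65 \sqrt{2} \approx 1088.1$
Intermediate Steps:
$b = - \frac{5}{2}$ ($b = \left(- \frac{1}{2}\right) 5 = - \frac{5}{2} \approx -2.5$)
$C{\left(N \right)} = -6 + \frac{\sqrt{2}}{2}$ ($C{\left(N \right)} = -6 + \sqrt{3 - \frac{5}{2}} = -6 + \sqrt{\frac{1}{2}} = -6 + \frac{\sqrt{2}}{2}$)
$C{\left(-11 \right)} \left(-130\right) + S{\left(-10 \right)} = \left(-6 + \frac{\sqrt{2}}{2}\right) \left(-130\right) + 4 \left(-10\right)^{2} = \left(780 - 65 \sqrt{2}\right) + 4 \cdot 100 = \left(780 - 65 \sqrt{2}\right) + 400 = 1180 - 65 \sqrt{2}$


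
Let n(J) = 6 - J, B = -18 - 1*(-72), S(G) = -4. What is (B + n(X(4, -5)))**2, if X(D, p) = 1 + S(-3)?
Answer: 3969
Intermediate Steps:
B = 54 (B = -18 + 72 = 54)
X(D, p) = -3 (X(D, p) = 1 - 4 = -3)
(B + n(X(4, -5)))**2 = (54 + (6 - 1*(-3)))**2 = (54 + (6 + 3))**2 = (54 + 9)**2 = 63**2 = 3969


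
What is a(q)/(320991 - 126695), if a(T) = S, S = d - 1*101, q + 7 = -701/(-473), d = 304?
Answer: 203/194296 ≈ 0.0010448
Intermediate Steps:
q = -2610/473 (q = -7 - 701/(-473) = -7 - 701*(-1/473) = -7 + 701/473 = -2610/473 ≈ -5.5180)
S = 203 (S = 304 - 1*101 = 304 - 101 = 203)
a(T) = 203
a(q)/(320991 - 126695) = 203/(320991 - 126695) = 203/194296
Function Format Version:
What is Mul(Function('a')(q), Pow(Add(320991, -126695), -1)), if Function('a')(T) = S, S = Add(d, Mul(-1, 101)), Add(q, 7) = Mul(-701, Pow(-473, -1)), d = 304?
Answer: Rational(203, 194296) ≈ 0.0010448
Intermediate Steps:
q = Rational(-2610, 473) (q = Add(-7, Mul(-701, Pow(-473, -1))) = Add(-7, Mul(-701, Rational(-1, 473))) = Add(-7, Rational(701, 473)) = Rational(-2610, 473) ≈ -5.5180)
S = 203 (S = Add(304, Mul(-1, 101)) = Add(304, -101) = 203)
Function('a')(T) = 203
Mul(Function('a')(q), Pow(Add(320991, -126695), -1)) = Mul(203, Pow(Add(320991, -126695), -1)) = Mul(203, Pow(194296, -1)) = Mul(203, Rational(1, 194296)) = Rational(203, 194296)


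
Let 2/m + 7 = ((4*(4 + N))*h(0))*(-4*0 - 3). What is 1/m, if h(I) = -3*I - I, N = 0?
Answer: -7/2 ≈ -3.5000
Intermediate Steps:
h(I) = -4*I
m = -2/7 (m = 2/(-7 + ((4*(4 + 0))*(-4*0))*(-4*0 - 3)) = 2/(-7 + ((4*4)*0)*(0 - 3)) = 2/(-7 + (16*0)*(-3)) = 2/(-7 + 0*(-3)) = 2/(-7 + 0) = 2/(-7) = 2*(-⅐) = -2/7 ≈ -0.28571)
1/m = 1/(-2/7) = -7/2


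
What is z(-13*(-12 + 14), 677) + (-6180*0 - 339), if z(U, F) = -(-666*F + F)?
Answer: 449866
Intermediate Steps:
z(U, F) = 665*F (z(U, F) = -(-665)*F = 665*F)
z(-13*(-12 + 14), 677) + (-6180*0 - 339) = 665*677 + (-6180*0 - 339) = 450205 + (-206*0 - 339) = 450205 + (0 - 339) = 450205 - 339 = 449866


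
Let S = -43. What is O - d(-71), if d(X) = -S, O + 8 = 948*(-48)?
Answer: -45555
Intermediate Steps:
O = -45512 (O = -8 + 948*(-48) = -8 - 45504 = -45512)
d(X) = 43 (d(X) = -1*(-43) = 43)
O - d(-71) = -45512 - 1*43 = -45512 - 43 = -45555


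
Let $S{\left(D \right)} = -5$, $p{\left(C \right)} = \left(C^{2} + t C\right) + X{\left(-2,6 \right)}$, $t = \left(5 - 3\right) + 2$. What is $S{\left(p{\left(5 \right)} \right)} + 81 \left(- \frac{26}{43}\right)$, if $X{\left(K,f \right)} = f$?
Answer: $- \frac{2321}{43} \approx -53.977$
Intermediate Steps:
$t = 4$ ($t = 2 + 2 = 4$)
$p{\left(C \right)} = 6 + C^{2} + 4 C$ ($p{\left(C \right)} = \left(C^{2} + 4 C\right) + 6 = 6 + C^{2} + 4 C$)
$S{\left(p{\left(5 \right)} \right)} + 81 \left(- \frac{26}{43}\right) = -5 + 81 \left(- \frac{26}{43}\right) = -5 - \frac{2106}{43} = - \frac{2321}{43}$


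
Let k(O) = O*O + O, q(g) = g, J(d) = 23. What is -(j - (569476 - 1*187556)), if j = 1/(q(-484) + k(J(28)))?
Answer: 25970559/68 ≈ 3.8192e+5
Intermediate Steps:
k(O) = O + O² (k(O) = O² + O = O + O²)
j = 1/68 (j = 1/(-484 + 23*(1 + 23)) = 1/(-484 + 23*24) = 1/(-484 + 552) = 1/68 ≈ 0.014706)
-(j - (569476 - 1*187556)) = -(1/68 - (569476 - 1*187556)) = -(1/68 - (569476 - 187556)) = -(1/68 - 1*381920) = -(1/68 - 381920) = -1*(-25970559/68) = 25970559/68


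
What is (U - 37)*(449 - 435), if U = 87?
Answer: 700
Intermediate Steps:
(U - 37)*(449 - 435) = (87 - 37)*(449 - 435) = 50*14 = 700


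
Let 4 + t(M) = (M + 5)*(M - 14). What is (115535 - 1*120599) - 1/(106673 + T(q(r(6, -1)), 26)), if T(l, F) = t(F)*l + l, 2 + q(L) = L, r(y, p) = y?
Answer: -547666537/108149 ≈ -5064.0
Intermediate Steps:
t(M) = -4 + (-14 + M)*(5 + M) (t(M) = -4 + (M + 5)*(M - 14) = -4 + (5 + M)*(-14 + M) = -4 + (-14 + M)*(5 + M))
q(L) = -2 + L
T(l, F) = l + l*(-74 + F² - 9*F) (T(l, F) = (-74 + F² - 9*F)*l + l = l*(-74 + F² - 9*F) + l = l + l*(-74 + F² - 9*F))
(115535 - 1*120599) - 1/(106673 + T(q(r(6, -1)), 26)) = (115535 - 1*120599) - 1/(106673 + (-2 + 6)*(-73 + 26² - 9*26)) = (115535 - 120599) - 1/(106673 + 4*(-73 + 676 - 234)) = -5064 - 1/(106673 + 4*369) = -5064 - 1/(106673 + 1476) = -5064 - 1/108149 = -547666537/108149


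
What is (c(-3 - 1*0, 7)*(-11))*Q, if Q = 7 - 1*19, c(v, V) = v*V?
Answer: -2772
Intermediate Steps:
c(v, V) = V*v
Q = -12 (Q = 7 - 19 = -12)
(c(-3 - 1*0, 7)*(-11))*Q = ((7*(-3 - 1*0))*(-11))*(-12) = ((7*(-3 + 0))*(-11))*(-12) = ((7*(-3))*(-11))*(-12) = -21*(-11)*(-12) = 231*(-12) = -2772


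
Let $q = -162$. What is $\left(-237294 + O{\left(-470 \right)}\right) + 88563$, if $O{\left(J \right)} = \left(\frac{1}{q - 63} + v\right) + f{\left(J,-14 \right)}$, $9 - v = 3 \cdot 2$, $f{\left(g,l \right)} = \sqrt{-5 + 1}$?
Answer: $- \frac{33463801}{225} + 2 i \approx -1.4873 \cdot 10^{5} + 2.0 i$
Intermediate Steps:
$f{\left(g,l \right)} = 2 i$ ($f{\left(g,l \right)} = \sqrt{-4} = 2 i$)
$v = 3$ ($v = 9 - 3 \cdot 2 = 9 - 6 = 3$)
$O{\left(J \right)} = \frac{674}{225} + 2 i$ ($O{\left(J \right)} = \left(\frac{1}{-162 - 63} + 3\right) + 2 i = \left(\frac{1}{-225} + 3\right) + 2 i = \left(- \frac{1}{225} + 3\right) + 2 i = \frac{674}{225} + 2 i$)
$\left(-237294 + O{\left(-470 \right)}\right) + 88563 = \left(-237294 + \left(\frac{674}{225} + 2 i\right)\right) + 88563 = \left(- \frac{53390476}{225} + 2 i\right) + 88563 = - \frac{33463801}{225} + 2 i$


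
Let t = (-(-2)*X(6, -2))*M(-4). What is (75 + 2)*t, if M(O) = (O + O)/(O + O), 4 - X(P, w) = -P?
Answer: 1540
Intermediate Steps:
X(P, w) = 4 + P (X(P, w) = 4 - (-1)*P = 4 + P)
M(O) = 1 (M(O) = (2*O)/((2*O)) = (2*O)*(1/(2*O)) = 1)
t = 20 (t = -(-2)*(4 + 6)*1 = -(-2)*10*1 = -2*(-10)*1 = 20*1 = 20)
(75 + 2)*t = (75 + 2)*20 = 77*20 = 1540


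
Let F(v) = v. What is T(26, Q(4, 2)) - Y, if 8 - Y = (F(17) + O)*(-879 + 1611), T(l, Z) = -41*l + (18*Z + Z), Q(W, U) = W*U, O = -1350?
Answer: -976678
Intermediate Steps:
Q(W, U) = U*W
T(l, Z) = -41*l + 19*Z
Y = 975764 (Y = 8 - (17 - 1350)*(-879 + 1611) = 8 - (-1333)*732 = 8 - 1*(-975756) = 8 + 975756 = 975764)
T(26, Q(4, 2)) - Y = (-41*26 + 19*(2*4)) - 1*975764 = (-1066 + 19*8) - 975764 = (-1066 + 152) - 975764 = -914 - 975764 = -976678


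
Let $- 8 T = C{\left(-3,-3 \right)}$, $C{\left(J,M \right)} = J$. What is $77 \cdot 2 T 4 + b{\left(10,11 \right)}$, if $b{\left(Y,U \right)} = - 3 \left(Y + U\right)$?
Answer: $168$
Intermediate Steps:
$T = \frac{3}{8}$ ($T = \left(- \frac{1}{8}\right) \left(-3\right) = \frac{3}{8} \approx 0.375$)
$b{\left(Y,U \right)} = - 3 U - 3 Y$ ($b{\left(Y,U \right)} = - 3 \left(U + Y\right) = - 3 U - 3 Y$)
$77 \cdot 2 T 4 + b{\left(10,11 \right)} = 77 \cdot 2 \cdot \frac{3}{8} \cdot 4 - 63 = 77 \cdot \frac{3}{4} \cdot 4 - 63 = 77 \cdot 3 - 63 = 231 - 63 = 168$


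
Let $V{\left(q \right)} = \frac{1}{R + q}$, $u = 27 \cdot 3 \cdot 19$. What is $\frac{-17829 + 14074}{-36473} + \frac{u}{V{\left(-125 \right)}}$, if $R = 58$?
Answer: $- \frac{3760836694}{36473} \approx -1.0311 \cdot 10^{5}$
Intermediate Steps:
$u = 1539$ ($u = 81 \cdot 19 = 1539$)
$V{\left(q \right)} = \frac{1}{58 + q}$
$\frac{-17829 + 14074}{-36473} + \frac{u}{V{\left(-125 \right)}} = \frac{-17829 + 14074}{-36473} + \frac{1539}{\frac{1}{58 - 125}} = \left(-3755\right) \left(- \frac{1}{36473}\right) + \frac{1539}{\frac{1}{-67}} = \frac{3755}{36473} + \frac{1539}{- \frac{1}{67}} = \frac{3755}{36473} + 1539 \left(-67\right) = \frac{3755}{36473} - 103113 = - \frac{3760836694}{36473}$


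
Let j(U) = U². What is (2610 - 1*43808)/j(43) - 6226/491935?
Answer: -20278250004/909587815 ≈ -22.294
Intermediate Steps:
(2610 - 1*43808)/j(43) - 6226/491935 = (2610 - 1*43808)/(43²) - 6226/491935 = (2610 - 43808)/1849 - 6226*1/491935 = -41198*1/1849 - 6226/491935 = -41198/1849 - 6226/491935 = -20278250004/909587815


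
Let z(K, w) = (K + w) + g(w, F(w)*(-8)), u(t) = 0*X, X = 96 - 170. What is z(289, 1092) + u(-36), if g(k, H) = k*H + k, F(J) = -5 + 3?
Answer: 19945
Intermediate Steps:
F(J) = -2
X = -74
u(t) = 0 (u(t) = 0*(-74) = 0)
g(k, H) = k + H*k (g(k, H) = H*k + k = k + H*k)
z(K, w) = K + 18*w (z(K, w) = (K + w) + w*(1 - 2*(-8)) = (K + w) + w*(1 + 16) = (K + w) + w*17 = (K + w) + 17*w = K + 18*w)
z(289, 1092) + u(-36) = (289 + 18*1092) + 0 = (289 + 19656) + 0 = 19945 + 0 = 19945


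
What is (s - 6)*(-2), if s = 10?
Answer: -8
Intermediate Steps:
(s - 6)*(-2) = (10 - 6)*(-2) = 4*(-2) = -8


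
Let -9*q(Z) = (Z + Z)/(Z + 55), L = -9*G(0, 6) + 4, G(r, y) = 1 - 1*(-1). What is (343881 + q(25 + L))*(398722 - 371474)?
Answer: 252991848928/27 ≈ 9.3701e+9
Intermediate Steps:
G(r, y) = 2 (G(r, y) = 1 + 1 = 2)
L = -14 (L = -9*2 + 4 = -18 + 4 = -14)
q(Z) = -2*Z/(9*(55 + Z)) (q(Z) = -(Z + Z)/(9*(Z + 55)) = -2*Z/(9*(55 + Z)))
(343881 + q(25 + L))*(398722 - 371474) = (343881 - 2*(25 - 14)/(495 + 9*(25 - 14)))*(398722 - 371474) = (343881 - 2*11/(495 + 9*11))*27248 = (343881 - 2*11/(495 + 99))*27248 = (343881 - 2*11/594)*27248 = (343881 - 2*11*1/594)*27248 = (343881 - 1/27)*27248 = (9284786/27)*27248 = 252991848928/27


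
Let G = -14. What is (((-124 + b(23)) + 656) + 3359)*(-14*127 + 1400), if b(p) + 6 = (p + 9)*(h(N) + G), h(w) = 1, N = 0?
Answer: -1311282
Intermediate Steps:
b(p) = -123 - 13*p (b(p) = -6 + (p + 9)*(1 - 14) = -6 + (9 + p)*(-13) = -6 + (-117 - 13*p) = -123 - 13*p)
(((-124 + b(23)) + 656) + 3359)*(-14*127 + 1400) = (((-124 + (-123 - 13*23)) + 656) + 3359)*(-14*127 + 1400) = (((-124 + (-123 - 299)) + 656) + 3359)*(-1778 + 1400) = (((-124 - 422) + 656) + 3359)*(-378) = ((-546 + 656) + 3359)*(-378) = (110 + 3359)*(-378) = 3469*(-378) = -1311282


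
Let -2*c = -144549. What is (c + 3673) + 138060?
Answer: 428015/2 ≈ 2.1401e+5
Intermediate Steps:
c = 144549/2 (c = -½*(-144549) = 144549/2 ≈ 72275.)
(c + 3673) + 138060 = (144549/2 + 3673) + 138060 = 151895/2 + 138060 = 428015/2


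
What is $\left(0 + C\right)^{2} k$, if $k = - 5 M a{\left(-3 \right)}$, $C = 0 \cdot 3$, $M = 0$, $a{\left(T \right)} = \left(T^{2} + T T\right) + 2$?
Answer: $0$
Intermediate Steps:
$a{\left(T \right)} = 2 + 2 T^{2}$ ($a{\left(T \right)} = \left(T^{2} + T^{2}\right) + 2 = 2 T^{2} + 2 = 2 + 2 T^{2}$)
$C = 0$
$k = 0$ ($k = \left(-5\right) 0 \left(2 + 2 \left(-3\right)^{2}\right) = 0 \left(2 + 2 \cdot 9\right) = 0 \left(2 + 18\right) = 0 \cdot 20 = 0$)
$\left(0 + C\right)^{2} k = \left(0 + 0\right)^{2} \cdot 0 = 0^{2} \cdot 0 = 0 \cdot 0 = 0$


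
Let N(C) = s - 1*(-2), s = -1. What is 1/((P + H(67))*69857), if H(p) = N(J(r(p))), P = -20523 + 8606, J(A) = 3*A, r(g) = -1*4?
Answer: -1/832416012 ≈ -1.2013e-9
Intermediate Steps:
r(g) = -4
P = -11917
N(C) = 1 (N(C) = -1 - 1*(-2) = -1 + 2 = 1)
H(p) = 1
1/((P + H(67))*69857) = 1/((-11917 + 1)*69857) = (1/69857)/(-11916) = -1/11916*1/69857 = -1/832416012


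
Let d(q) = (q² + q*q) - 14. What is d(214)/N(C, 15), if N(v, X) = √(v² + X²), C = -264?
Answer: 30526*√7769/7769 ≈ 346.33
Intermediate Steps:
d(q) = -14 + 2*q² (d(q) = (q² + q²) - 14 = 2*q² - 14 = -14 + 2*q²)
N(v, X) = √(X² + v²)
d(214)/N(C, 15) = (-14 + 2*214²)/(√(15² + (-264)²)) = (-14 + 2*45796)/(√(225 + 69696)) = (-14 + 91592)/(√69921) = 91578/((3*√7769)) = 91578*(√7769/23307) = 30526*√7769/7769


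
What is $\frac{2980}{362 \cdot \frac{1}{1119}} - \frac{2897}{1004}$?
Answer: $\frac{1673454883}{181724} \approx 9208.8$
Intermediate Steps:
$\frac{2980}{362 \cdot \frac{1}{1119}} - \frac{2897}{1004} = \frac{2980}{\frac{362}{1119}} - \frac{2897}{1004} = 2980 \cdot \frac{1119}{362} - \frac{2897}{1004} = \frac{1667310}{181} - \frac{2897}{1004} = \frac{1673454883}{181724}$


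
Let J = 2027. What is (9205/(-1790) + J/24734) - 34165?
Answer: -75642023752/2213693 ≈ -34170.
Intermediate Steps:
(9205/(-1790) + J/24734) - 34165 = (9205/(-1790) + 2027/24734) - 34165 = (9205*(-1/1790) + 2027*(1/24734)) - 34165 = (-1841/358 + 2027/24734) - 34165 = -11202407/2213693 - 34165 = -75642023752/2213693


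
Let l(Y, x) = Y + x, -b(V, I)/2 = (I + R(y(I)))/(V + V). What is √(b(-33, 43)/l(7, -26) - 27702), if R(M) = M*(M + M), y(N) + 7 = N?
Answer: I*√10892111703/627 ≈ 166.45*I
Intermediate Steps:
y(N) = -7 + N
R(M) = 2*M² (R(M) = M*(2*M) = 2*M²)
b(V, I) = -(I + 2*(-7 + I)²)/V (b(V, I) = -2*(I + 2*(-7 + I)²)/(V + V) = -2*(I + 2*(-7 + I)²)/(2*V) = -2*(I + 2*(-7 + I)²)*1/(2*V) = -(I + 2*(-7 + I)²)/V)
√(b(-33, 43)/l(7, -26) - 27702) = √(((-1*43 - 2*(-7 + 43)²)/(-33))/(7 - 26) - 27702) = √(-(-43 - 2*36²)/33/(-19) - 27702) = √(-(-43 - 2*1296)/33*(-1/19) - 27702) = √(-(-43 - 2592)/33*(-1/19) - 27702) = √(-1/33*(-2635)*(-1/19) - 27702) = √((2635/33)*(-1/19) - 27702) = √(-2635/627 - 27702) = √(-17371789/627) = I*√10892111703/627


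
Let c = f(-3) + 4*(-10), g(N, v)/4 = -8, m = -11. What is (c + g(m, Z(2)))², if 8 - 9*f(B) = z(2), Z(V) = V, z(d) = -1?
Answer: 5041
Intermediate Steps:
f(B) = 1 (f(B) = 8/9 - ⅑*(-1) = 8/9 + ⅑ = 1)
g(N, v) = -32 (g(N, v) = 4*(-8) = -32)
c = -39 (c = 1 + 4*(-10) = 1 - 40 = -39)
(c + g(m, Z(2)))² = (-39 - 32)² = (-71)² = 5041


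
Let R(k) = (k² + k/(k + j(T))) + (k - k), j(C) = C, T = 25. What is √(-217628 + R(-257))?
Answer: 73*I*√382742/116 ≈ 389.33*I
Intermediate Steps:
R(k) = k² + k/(25 + k) (R(k) = (k² + k/(k + 25)) + (k - k) = (k² + k/(25 + k)) + 0 = k² + k/(25 + k))
√(-217628 + R(-257)) = √(-217628 - 257*(1 + (-257)² + 25*(-257))/(25 - 257)) = √(-217628 - 257*(1 + 66049 - 6425)/(-232)) = √(-217628 - 257*(-1/232)*59625) = √(-217628 + 15323625/232) = √(-35166071/232) = 73*I*√382742/116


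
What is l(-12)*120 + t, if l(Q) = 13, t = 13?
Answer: 1573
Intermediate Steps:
l(-12)*120 + t = 13*120 + 13 = 1560 + 13 = 1573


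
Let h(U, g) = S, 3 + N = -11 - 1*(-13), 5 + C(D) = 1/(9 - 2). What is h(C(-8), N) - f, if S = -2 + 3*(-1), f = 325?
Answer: -330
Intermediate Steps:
C(D) = -34/7 (C(D) = -5 + 1/(9 - 2) = -5 + 1/7 = -5 + ⅐ = -34/7)
S = -5 (S = -2 - 3 = -5)
N = -1 (N = -3 + (-11 - 1*(-13)) = -3 + (-11 + 13) = -3 + 2 = -1)
h(U, g) = -5
h(C(-8), N) - f = -5 - 1*325 = -5 - 325 = -330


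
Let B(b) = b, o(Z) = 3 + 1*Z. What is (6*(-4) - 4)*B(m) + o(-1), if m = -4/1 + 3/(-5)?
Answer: 654/5 ≈ 130.80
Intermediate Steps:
o(Z) = 3 + Z
m = -23/5 (m = -4*1 + 3*(-⅕) = -4 - ⅗ = -23/5 ≈ -4.6000)
(6*(-4) - 4)*B(m) + o(-1) = (6*(-4) - 4)*(-23/5) + (3 - 1) = (-24 - 4)*(-23/5) + 2 = -28*(-23/5) + 2 = 644/5 + 2 = 654/5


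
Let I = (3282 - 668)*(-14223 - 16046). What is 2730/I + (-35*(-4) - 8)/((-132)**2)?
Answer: 39381403/5222128956 ≈ 0.0075413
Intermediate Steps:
I = -79123166 (I = 2614*(-30269) = -79123166)
2730/I + (-35*(-4) - 8)/((-132)**2) = 2730/(-79123166) + (-35*(-4) - 8)/((-132)**2) = 2730*(-1/79123166) + (140 - 8)/17424 = -1365/39561583 + 132*(1/17424) = -1365/39561583 + 1/132 = 39381403/5222128956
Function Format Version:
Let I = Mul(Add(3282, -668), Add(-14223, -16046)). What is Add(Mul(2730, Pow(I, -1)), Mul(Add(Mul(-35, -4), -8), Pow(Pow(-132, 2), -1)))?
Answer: Rational(39381403, 5222128956) ≈ 0.0075413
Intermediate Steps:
I = -79123166 (I = Mul(2614, -30269) = -79123166)
Add(Mul(2730, Pow(I, -1)), Mul(Add(Mul(-35, -4), -8), Pow(Pow(-132, 2), -1))) = Add(Mul(2730, Pow(-79123166, -1)), Mul(Add(Mul(-35, -4), -8), Pow(Pow(-132, 2), -1))) = Add(Mul(2730, Rational(-1, 79123166)), Mul(Add(140, -8), Pow(17424, -1))) = Add(Rational(-1365, 39561583), Mul(132, Rational(1, 17424))) = Add(Rational(-1365, 39561583), Rational(1, 132)) = Rational(39381403, 5222128956)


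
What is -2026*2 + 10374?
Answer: 6322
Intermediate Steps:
-2026*2 + 10374 = -4052 + 10374 = 6322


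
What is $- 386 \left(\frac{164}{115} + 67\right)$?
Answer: $- \frac{3037434}{115} \approx -26412.0$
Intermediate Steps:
$- 386 \left(\frac{164}{115} + 67\right) = \left(-386\right) \frac{7869}{115} = - \frac{3037434}{115}$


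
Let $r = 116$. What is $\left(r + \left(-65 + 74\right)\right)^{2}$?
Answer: $15625$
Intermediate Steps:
$\left(r + \left(-65 + 74\right)\right)^{2} = \left(116 + \left(-65 + 74\right)\right)^{2} = \left(116 + 9\right)^{2} = 125^{2} = 15625$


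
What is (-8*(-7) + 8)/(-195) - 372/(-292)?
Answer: 13463/14235 ≈ 0.94577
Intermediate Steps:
(-8*(-7) + 8)/(-195) - 372/(-292) = (56 + 8)*(-1/195) - 372*(-1/292) = 64*(-1/195) + 93/73 = -64/195 + 93/73 = 13463/14235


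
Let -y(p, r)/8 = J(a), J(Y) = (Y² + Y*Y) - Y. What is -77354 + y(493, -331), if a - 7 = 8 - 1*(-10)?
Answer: -87154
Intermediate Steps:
a = 25 (a = 7 + (8 - 1*(-10)) = 7 + (8 + 10) = 7 + 18 = 25)
J(Y) = -Y + 2*Y² (J(Y) = (Y² + Y²) - Y = 2*Y² - Y = -Y + 2*Y²)
y(p, r) = -9800 (y(p, r) = -200*(-1 + 2*25) = -200*(-1 + 50) = -200*49 = -8*1225 = -9800)
-77354 + y(493, -331) = -77354 - 9800 = -87154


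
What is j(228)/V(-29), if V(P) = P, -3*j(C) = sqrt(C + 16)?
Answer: 2*sqrt(61)/87 ≈ 0.17955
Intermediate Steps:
j(C) = -sqrt(16 + C)/3 (j(C) = -sqrt(C + 16)/3 = -sqrt(16 + C)/3)
j(228)/V(-29) = -sqrt(16 + 228)/3/(-29) = -2*sqrt(61)/3*(-1/29) = 2*sqrt(61)/87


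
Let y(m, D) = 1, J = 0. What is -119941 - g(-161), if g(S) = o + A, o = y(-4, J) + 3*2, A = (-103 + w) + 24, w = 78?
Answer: -119947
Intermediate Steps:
A = -1 (A = (-103 + 78) + 24 = -25 + 24 = -1)
o = 7 (o = 1 + 3*2 = 1 + 6 = 7)
g(S) = 6 (g(S) = 7 - 1 = 6)
-119941 - g(-161) = -119941 - 1*6 = -119941 - 6 = -119947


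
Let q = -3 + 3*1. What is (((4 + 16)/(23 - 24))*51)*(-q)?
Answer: 0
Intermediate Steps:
q = 0 (q = -3 + 3 = 0)
(((4 + 16)/(23 - 24))*51)*(-q) = (((4 + 16)/(23 - 24))*51)*(-1*0) = ((20/(-1))*51)*0 = ((20*(-1))*51)*0 = -20*51*0 = -1020*0 = 0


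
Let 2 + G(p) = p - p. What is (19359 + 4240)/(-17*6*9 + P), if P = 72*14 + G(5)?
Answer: 23599/88 ≈ 268.17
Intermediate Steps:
G(p) = -2 (G(p) = -2 + (p - p) = -2 + 0 = -2)
P = 1006 (P = 72*14 - 2 = 1008 - 2 = 1006)
(19359 + 4240)/(-17*6*9 + P) = (19359 + 4240)/(-17*6*9 + 1006) = 23599/(-102*9 + 1006) = 23599/(-918 + 1006) = 23599/88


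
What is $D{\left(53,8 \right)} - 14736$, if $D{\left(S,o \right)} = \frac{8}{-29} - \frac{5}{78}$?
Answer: $- \frac{33333601}{2262} \approx -14736.0$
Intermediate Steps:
$D{\left(S,o \right)} = - \frac{769}{2262}$ ($D{\left(S,o \right)} = 8 \left(- \frac{1}{29}\right) - \frac{5}{78} = - \frac{8}{29} - \frac{5}{78} = - \frac{769}{2262}$)
$D{\left(53,8 \right)} - 14736 = - \frac{769}{2262} - 14736 = - \frac{33333601}{2262}$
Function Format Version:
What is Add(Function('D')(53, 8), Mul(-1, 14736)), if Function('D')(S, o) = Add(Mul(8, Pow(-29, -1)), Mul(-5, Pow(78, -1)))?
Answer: Rational(-33333601, 2262) ≈ -14736.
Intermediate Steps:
Function('D')(S, o) = Rational(-769, 2262) (Function('D')(S, o) = Add(Mul(8, Rational(-1, 29)), Mul(-5, Rational(1, 78))) = Add(Rational(-8, 29), Rational(-5, 78)) = Rational(-769, 2262))
Add(Function('D')(53, 8), Mul(-1, 14736)) = Add(Rational(-769, 2262), Mul(-1, 14736)) = Add(Rational(-769, 2262), -14736) = Rational(-33333601, 2262)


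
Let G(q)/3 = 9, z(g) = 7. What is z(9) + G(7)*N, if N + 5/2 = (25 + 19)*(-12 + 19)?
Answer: 16511/2 ≈ 8255.5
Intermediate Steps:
N = 611/2 (N = -5/2 + (25 + 19)*(-12 + 19) = -5/2 + 44*7 = -5/2 + 308 = 611/2 ≈ 305.50)
G(q) = 27 (G(q) = 3*9 = 27)
z(9) + G(7)*N = 7 + 27*(611/2) = 7 + 16497/2 = 16511/2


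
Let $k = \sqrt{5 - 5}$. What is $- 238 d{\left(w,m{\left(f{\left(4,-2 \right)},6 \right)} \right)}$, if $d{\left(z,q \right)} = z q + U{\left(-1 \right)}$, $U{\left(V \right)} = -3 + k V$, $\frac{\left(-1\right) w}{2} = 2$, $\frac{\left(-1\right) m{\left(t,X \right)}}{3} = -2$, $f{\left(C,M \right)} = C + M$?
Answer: $6426$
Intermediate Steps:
$m{\left(t,X \right)} = 6$ ($m{\left(t,X \right)} = \left(-3\right) \left(-2\right) = 6$)
$k = 0$ ($k = \sqrt{0} = 0$)
$w = -4$ ($w = \left(-2\right) 2 = -4$)
$U{\left(V \right)} = -3$ ($U{\left(V \right)} = -3 + 0 V = -3 + 0 = -3$)
$d{\left(z,q \right)} = -3 + q z$ ($d{\left(z,q \right)} = z q - 3 = q z - 3 = -3 + q z$)
$- 238 d{\left(w,m{\left(f{\left(4,-2 \right)},6 \right)} \right)} = - 238 \left(-3 + 6 \left(-4\right)\right) = - 238 \left(-3 - 24\right) = \left(-238\right) \left(-27\right) = 6426$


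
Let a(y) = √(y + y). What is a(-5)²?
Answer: -10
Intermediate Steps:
a(y) = √2*√y (a(y) = √(2*y) = √2*√y)
a(-5)² = (√2*√(-5))² = (√2*(I*√5))² = (I*√10)² = -10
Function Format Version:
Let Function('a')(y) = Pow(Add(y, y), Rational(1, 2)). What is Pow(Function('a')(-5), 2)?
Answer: -10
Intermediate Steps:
Function('a')(y) = Mul(Pow(2, Rational(1, 2)), Pow(y, Rational(1, 2))) (Function('a')(y) = Pow(Mul(2, y), Rational(1, 2)) = Mul(Pow(2, Rational(1, 2)), Pow(y, Rational(1, 2))))
Pow(Function('a')(-5), 2) = Pow(Mul(Pow(2, Rational(1, 2)), Pow(-5, Rational(1, 2))), 2) = Pow(Mul(Pow(2, Rational(1, 2)), Mul(I, Pow(5, Rational(1, 2)))), 2) = Pow(Mul(I, Pow(10, Rational(1, 2))), 2) = -10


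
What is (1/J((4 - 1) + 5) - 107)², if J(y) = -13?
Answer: 1937664/169 ≈ 11465.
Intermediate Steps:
(1/J((4 - 1) + 5) - 107)² = (1/(-13) - 107)² = (-1/13 - 107)² = (-1392/13)² = 1937664/169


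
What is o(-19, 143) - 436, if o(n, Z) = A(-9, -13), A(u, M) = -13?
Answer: -449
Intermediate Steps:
o(n, Z) = -13
o(-19, 143) - 436 = -13 - 436 = -449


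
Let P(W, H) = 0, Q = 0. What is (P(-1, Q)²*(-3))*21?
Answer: 0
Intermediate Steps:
(P(-1, Q)²*(-3))*21 = (0²*(-3))*21 = (0*(-3))*21 = 0*21 = 0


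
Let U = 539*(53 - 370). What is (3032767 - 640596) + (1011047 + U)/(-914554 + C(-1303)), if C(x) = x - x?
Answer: 1093884358275/457277 ≈ 2.3922e+6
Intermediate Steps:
C(x) = 0
U = -170863 (U = 539*(-317) = -170863)
(3032767 - 640596) + (1011047 + U)/(-914554 + C(-1303)) = (3032767 - 640596) + (1011047 - 170863)/(-914554 + 0) = 2392171 + 840184/(-914554) = 2392171 + 840184*(-1/914554) = 2392171 - 420092/457277 = 1093884358275/457277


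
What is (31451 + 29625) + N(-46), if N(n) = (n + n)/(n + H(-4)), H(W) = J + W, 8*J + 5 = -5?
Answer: 12520948/205 ≈ 61078.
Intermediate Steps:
J = -5/4 (J = -5/8 + (⅛)*(-5) = -5/8 - 5/8 = -5/4 ≈ -1.2500)
H(W) = -5/4 + W
N(n) = 2*n/(-21/4 + n) (N(n) = (n + n)/(n + (-5/4 - 4)) = (2*n)/(n - 21/4) = (2*n)/(-21/4 + n) = 2*n/(-21/4 + n))
(31451 + 29625) + N(-46) = (31451 + 29625) + 8*(-46)/(-21 + 4*(-46)) = 61076 + 8*(-46)/(-21 - 184) = 61076 + 8*(-46)/(-205) = 61076 + 8*(-46)*(-1/205) = 61076 + 368/205 = 12520948/205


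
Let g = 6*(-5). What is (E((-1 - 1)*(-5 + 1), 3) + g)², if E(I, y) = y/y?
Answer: 841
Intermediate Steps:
g = -30
E(I, y) = 1
(E((-1 - 1)*(-5 + 1), 3) + g)² = (1 - 30)² = (-29)² = 841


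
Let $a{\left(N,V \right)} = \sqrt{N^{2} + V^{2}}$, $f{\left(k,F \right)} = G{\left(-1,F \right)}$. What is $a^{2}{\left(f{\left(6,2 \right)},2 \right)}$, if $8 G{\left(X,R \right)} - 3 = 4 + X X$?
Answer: $5$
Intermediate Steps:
$G{\left(X,R \right)} = \frac{7}{8} + \frac{X^{2}}{8}$ ($G{\left(X,R \right)} = \frac{3}{8} + \frac{4 + X X}{8} = \frac{3}{8} + \frac{4 + X^{2}}{8} = \frac{3}{8} + \left(\frac{1}{2} + \frac{X^{2}}{8}\right) = \frac{7}{8} + \frac{X^{2}}{8}$)
$f{\left(k,F \right)} = 1$ ($f{\left(k,F \right)} = \frac{7}{8} + \frac{\left(-1\right)^{2}}{8} = \frac{7}{8} + \frac{1}{8} \cdot 1 = \frac{7}{8} + \frac{1}{8} = 1$)
$a^{2}{\left(f{\left(6,2 \right)},2 \right)} = \left(\sqrt{1^{2} + 2^{2}}\right)^{2} = \left(\sqrt{1 + 4}\right)^{2} = \left(\sqrt{5}\right)^{2} = 5$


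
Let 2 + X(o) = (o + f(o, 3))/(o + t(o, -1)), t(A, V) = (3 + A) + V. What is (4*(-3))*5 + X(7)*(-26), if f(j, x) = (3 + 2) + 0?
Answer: -55/2 ≈ -27.500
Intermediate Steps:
t(A, V) = 3 + A + V
f(j, x) = 5 (f(j, x) = 5 + 0 = 5)
X(o) = -2 + (5 + o)/(2 + 2*o) (X(o) = -2 + (o + 5)/(o + (3 + o - 1)) = -2 + (5 + o)/(o + (2 + o)) = -2 + (5 + o)/(2 + 2*o))
(4*(-3))*5 + X(7)*(-26) = (4*(-3))*5 + ((1 - 3*7)/(2*(1 + 7)))*(-26) = -12*5 + ((½)*(1 - 21)/8)*(-26) = -60 + ((½)*(⅛)*(-20))*(-26) = -60 - 5/4*(-26) = -60 + 65/2 = -55/2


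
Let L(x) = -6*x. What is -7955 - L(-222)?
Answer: -9287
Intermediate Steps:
L(x) = -6*x
-7955 - L(-222) = -7955 - (-6)*(-222) = -7955 - 1*1332 = -7955 - 1332 = -9287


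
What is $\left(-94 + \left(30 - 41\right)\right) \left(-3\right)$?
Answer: $315$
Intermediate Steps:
$\left(-94 + \left(30 - 41\right)\right) \left(-3\right) = \left(-94 - 11\right) \left(-3\right) = \left(-105\right) \left(-3\right) = 315$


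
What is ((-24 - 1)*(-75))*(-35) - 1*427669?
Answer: -493294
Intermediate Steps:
((-24 - 1)*(-75))*(-35) - 1*427669 = -25*(-75)*(-35) - 427669 = 1875*(-35) - 427669 = -65625 - 427669 = -493294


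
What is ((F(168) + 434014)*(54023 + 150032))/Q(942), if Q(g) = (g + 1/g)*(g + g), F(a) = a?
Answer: 8859700801/177473 ≈ 49921.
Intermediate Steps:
Q(g) = 2*g*(g + 1/g) (Q(g) = (g + 1/g)*(2*g) = 2*g*(g + 1/g))
((F(168) + 434014)*(54023 + 150032))/Q(942) = ((168 + 434014)*(54023 + 150032))/(2 + 2*942²) = (434182*204055)/(2 + 2*887364) = 88597008010/(2 + 1774728) = 88597008010/1774730 = 88597008010*(1/1774730) = 8859700801/177473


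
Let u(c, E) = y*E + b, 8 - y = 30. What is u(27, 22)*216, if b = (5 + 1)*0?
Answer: -104544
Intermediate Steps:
y = -22 (y = 8 - 1*30 = 8 - 30 = -22)
b = 0 (b = 6*0 = 0)
u(c, E) = -22*E (u(c, E) = -22*E + 0 = -22*E)
u(27, 22)*216 = -22*22*216 = -484*216 = -104544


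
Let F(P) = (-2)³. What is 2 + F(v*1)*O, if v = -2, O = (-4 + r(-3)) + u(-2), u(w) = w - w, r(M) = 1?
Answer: 26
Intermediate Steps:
u(w) = 0
O = -3 (O = (-4 + 1) + 0 = -3 + 0 = -3)
F(P) = -8
2 + F(v*1)*O = 2 - 8*(-3) = 2 + 24 = 26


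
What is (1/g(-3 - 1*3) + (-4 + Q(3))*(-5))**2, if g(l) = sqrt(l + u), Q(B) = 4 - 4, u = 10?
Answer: 1681/4 ≈ 420.25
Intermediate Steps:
Q(B) = 0
g(l) = sqrt(10 + l) (g(l) = sqrt(l + 10) = sqrt(10 + l))
(1/g(-3 - 1*3) + (-4 + Q(3))*(-5))**2 = (1/(sqrt(10 + (-3 - 1*3))) + (-4 + 0)*(-5))**2 = (1/(sqrt(10 + (-3 - 3))) - 4*(-5))**2 = (1/(sqrt(10 - 6)) + 20)**2 = (1/(sqrt(4)) + 20)**2 = (1/2 + 20)**2 = (41/2)**2 = 1681/4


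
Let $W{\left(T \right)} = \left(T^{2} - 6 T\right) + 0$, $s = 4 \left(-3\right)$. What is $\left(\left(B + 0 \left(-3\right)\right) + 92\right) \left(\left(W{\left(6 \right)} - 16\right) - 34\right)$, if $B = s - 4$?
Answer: $-3800$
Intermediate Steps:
$s = -12$
$B = -16$ ($B = -12 - 4 = -16$)
$W{\left(T \right)} = T^{2} - 6 T$
$\left(\left(B + 0 \left(-3\right)\right) + 92\right) \left(\left(W{\left(6 \right)} - 16\right) - 34\right) = \left(\left(-16 + 0 \left(-3\right)\right) + 92\right) \left(\left(6 \left(-6 + 6\right) - 16\right) - 34\right) = \left(\left(-16 + 0\right) + 92\right) \left(\left(6 \cdot 0 - 16\right) - 34\right) = \left(-16 + 92\right) \left(\left(0 - 16\right) - 34\right) = 76 \left(-16 - 34\right) = 76 \left(-50\right) = -3800$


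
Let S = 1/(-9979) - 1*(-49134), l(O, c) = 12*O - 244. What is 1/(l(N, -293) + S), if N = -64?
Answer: 9979/480209437 ≈ 2.0781e-5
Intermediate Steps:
l(O, c) = -244 + 12*O
S = 490308185/9979 (S = -1/9979 + 49134 = 490308185/9979 ≈ 49134.)
1/(l(N, -293) + S) = 1/((-244 + 12*(-64)) + 490308185/9979) = 1/((-244 - 768) + 490308185/9979) = 1/(-1012 + 490308185/9979) = 1/(480209437/9979) = 9979/480209437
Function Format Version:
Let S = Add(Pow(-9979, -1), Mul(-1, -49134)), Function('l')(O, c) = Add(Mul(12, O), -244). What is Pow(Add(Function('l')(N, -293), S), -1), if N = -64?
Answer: Rational(9979, 480209437) ≈ 2.0781e-5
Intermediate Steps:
Function('l')(O, c) = Add(-244, Mul(12, O))
S = Rational(490308185, 9979) (S = Add(Rational(-1, 9979), 49134) = Rational(490308185, 9979) ≈ 49134.)
Pow(Add(Function('l')(N, -293), S), -1) = Pow(Add(Add(-244, Mul(12, -64)), Rational(490308185, 9979)), -1) = Pow(Add(Add(-244, -768), Rational(490308185, 9979)), -1) = Pow(Add(-1012, Rational(490308185, 9979)), -1) = Pow(Rational(480209437, 9979), -1) = Rational(9979, 480209437)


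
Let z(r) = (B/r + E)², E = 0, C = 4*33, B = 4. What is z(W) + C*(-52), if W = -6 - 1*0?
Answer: -61772/9 ≈ -6863.6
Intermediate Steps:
C = 132
W = -6 (W = -6 + 0 = -6)
z(r) = 16/r² (z(r) = (4/r + 0)² = (4/r)² = 16/r²)
z(W) + C*(-52) = 16/(-6)² + 132*(-52) = 16*(1/36) - 6864 = 4/9 - 6864 = -61772/9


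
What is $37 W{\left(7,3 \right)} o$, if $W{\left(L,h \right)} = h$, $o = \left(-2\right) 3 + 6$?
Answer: $0$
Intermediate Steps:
$o = 0$ ($o = -6 + 6 = 0$)
$37 W{\left(7,3 \right)} o = 37 \cdot 3 \cdot 0 = 111 \cdot 0 = 0$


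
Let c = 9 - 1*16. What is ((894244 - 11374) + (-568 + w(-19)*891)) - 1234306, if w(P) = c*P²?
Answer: -2603561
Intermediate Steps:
c = -7 (c = 9 - 16 = -7)
w(P) = -7*P²
((894244 - 11374) + (-568 + w(-19)*891)) - 1234306 = ((894244 - 11374) + (-568 - 7*(-19)²*891)) - 1234306 = (882870 + (-568 - 7*361*891)) - 1234306 = (882870 + (-568 - 2527*891)) - 1234306 = (882870 + (-568 - 2251557)) - 1234306 = (882870 - 2252125) - 1234306 = -1369255 - 1234306 = -2603561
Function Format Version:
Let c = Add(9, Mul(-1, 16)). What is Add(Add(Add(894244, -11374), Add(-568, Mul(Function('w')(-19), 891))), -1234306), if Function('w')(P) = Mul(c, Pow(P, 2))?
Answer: -2603561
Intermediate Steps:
c = -7 (c = Add(9, -16) = -7)
Function('w')(P) = Mul(-7, Pow(P, 2))
Add(Add(Add(894244, -11374), Add(-568, Mul(Function('w')(-19), 891))), -1234306) = Add(Add(Add(894244, -11374), Add(-568, Mul(Mul(-7, Pow(-19, 2)), 891))), -1234306) = Add(Add(882870, Add(-568, Mul(Mul(-7, 361), 891))), -1234306) = Add(Add(882870, Add(-568, Mul(-2527, 891))), -1234306) = Add(Add(882870, Add(-568, -2251557)), -1234306) = Add(Add(882870, -2252125), -1234306) = Add(-1369255, -1234306) = -2603561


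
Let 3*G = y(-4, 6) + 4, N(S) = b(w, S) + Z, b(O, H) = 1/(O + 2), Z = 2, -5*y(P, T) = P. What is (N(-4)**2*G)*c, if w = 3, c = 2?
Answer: 1936/125 ≈ 15.488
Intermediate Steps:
y(P, T) = -P/5
b(O, H) = 1/(2 + O)
N(S) = 11/5 (N(S) = 1/(2 + 3) + 2 = 1/5 + 2 = 11/5)
G = 8/5 (G = (-1/5*(-4) + 4)/3 = (4/5 + 4)/3 = (1/3)*(24/5) = 8/5 ≈ 1.6000)
(N(-4)**2*G)*c = ((11/5)**2*(8/5))*2 = ((121/25)*(8/5))*2 = (968/125)*2 = 1936/125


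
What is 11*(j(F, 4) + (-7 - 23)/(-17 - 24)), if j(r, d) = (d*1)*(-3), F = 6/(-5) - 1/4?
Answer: -5082/41 ≈ -123.95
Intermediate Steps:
F = -29/20 (F = 6*(-1/5) - 1*1/4 = -6/5 - 1/4 = -29/20 ≈ -1.4500)
j(r, d) = -3*d (j(r, d) = d*(-3) = -3*d)
11*(j(F, 4) + (-7 - 23)/(-17 - 24)) = 11*(-3*4 + (-7 - 23)/(-17 - 24)) = 11*(-12 - 30/(-41)) = 11*(-12 - 30*(-1/41)) = 11*(-12 + 30/41) = 11*(-462/41) = -5082/41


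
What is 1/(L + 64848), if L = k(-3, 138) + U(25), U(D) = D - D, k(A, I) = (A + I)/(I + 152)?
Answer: 58/3761211 ≈ 1.5421e-5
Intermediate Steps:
k(A, I) = (A + I)/(152 + I)
U(D) = 0
L = 27/58 (L = (-3 + 138)/(152 + 138) + 0 = 135/290 + 0 = (1/290)*135 + 0 = 27/58 + 0 = 27/58 ≈ 0.46552)
1/(L + 64848) = 1/(27/58 + 64848) = 1/(3761211/58) = 58/3761211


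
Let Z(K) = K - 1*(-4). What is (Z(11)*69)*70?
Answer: 72450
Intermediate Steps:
Z(K) = 4 + K (Z(K) = K + 4 = 4 + K)
(Z(11)*69)*70 = ((4 + 11)*69)*70 = (15*69)*70 = 1035*70 = 72450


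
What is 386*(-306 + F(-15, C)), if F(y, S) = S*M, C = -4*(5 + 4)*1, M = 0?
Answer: -118116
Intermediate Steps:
C = -36 (C = -4*9*1 = -36*1 = -36)
F(y, S) = 0 (F(y, S) = S*0 = 0)
386*(-306 + F(-15, C)) = 386*(-306 + 0) = 386*(-306) = -118116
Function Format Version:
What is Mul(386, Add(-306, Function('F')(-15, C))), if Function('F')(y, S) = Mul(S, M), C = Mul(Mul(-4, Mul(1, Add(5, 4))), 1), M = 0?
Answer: -118116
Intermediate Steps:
C = -36 (C = Mul(Mul(-4, Mul(1, 9)), 1) = Mul(Mul(-4, 9), 1) = Mul(-36, 1) = -36)
Function('F')(y, S) = 0 (Function('F')(y, S) = Mul(S, 0) = 0)
Mul(386, Add(-306, Function('F')(-15, C))) = Mul(386, Add(-306, 0)) = Mul(386, -306) = -118116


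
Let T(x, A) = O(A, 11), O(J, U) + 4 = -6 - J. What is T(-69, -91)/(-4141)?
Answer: -81/4141 ≈ -0.019560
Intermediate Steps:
O(J, U) = -10 - J (O(J, U) = -4 + (-6 - J) = -10 - J)
T(x, A) = -10 - A
T(-69, -91)/(-4141) = (-10 - 1*(-91))/(-4141) = (-10 + 91)*(-1/4141) = 81*(-1/4141) = -81/4141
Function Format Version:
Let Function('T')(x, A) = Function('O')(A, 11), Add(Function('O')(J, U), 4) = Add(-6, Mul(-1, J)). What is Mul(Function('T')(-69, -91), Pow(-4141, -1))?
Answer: Rational(-81, 4141) ≈ -0.019560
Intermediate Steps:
Function('O')(J, U) = Add(-10, Mul(-1, J)) (Function('O')(J, U) = Add(-4, Add(-6, Mul(-1, J))) = Add(-10, Mul(-1, J)))
Function('T')(x, A) = Add(-10, Mul(-1, A))
Mul(Function('T')(-69, -91), Pow(-4141, -1)) = Mul(Add(-10, Mul(-1, -91)), Pow(-4141, -1)) = Mul(Add(-10, 91), Rational(-1, 4141)) = Mul(81, Rational(-1, 4141)) = Rational(-81, 4141)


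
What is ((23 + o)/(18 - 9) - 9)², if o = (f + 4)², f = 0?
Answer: 196/9 ≈ 21.778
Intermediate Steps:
o = 16 (o = (0 + 4)² = 4² = 16)
((23 + o)/(18 - 9) - 9)² = ((23 + 16)/(18 - 9) - 9)² = (39/9 - 9)² = (39*(⅑) - 9)² = (13/3 - 9)² = (-14/3)² = 196/9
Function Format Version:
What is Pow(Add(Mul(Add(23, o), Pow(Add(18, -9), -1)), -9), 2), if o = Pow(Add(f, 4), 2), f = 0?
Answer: Rational(196, 9) ≈ 21.778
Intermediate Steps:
o = 16 (o = Pow(Add(0, 4), 2) = Pow(4, 2) = 16)
Pow(Add(Mul(Add(23, o), Pow(Add(18, -9), -1)), -9), 2) = Pow(Add(Mul(Add(23, 16), Pow(Add(18, -9), -1)), -9), 2) = Pow(Add(Mul(39, Pow(9, -1)), -9), 2) = Pow(Add(Mul(39, Rational(1, 9)), -9), 2) = Pow(Add(Rational(13, 3), -9), 2) = Pow(Rational(-14, 3), 2) = Rational(196, 9)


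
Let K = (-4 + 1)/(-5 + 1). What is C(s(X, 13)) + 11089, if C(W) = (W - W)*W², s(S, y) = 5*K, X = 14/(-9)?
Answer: 11089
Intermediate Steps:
X = -14/9 (X = 14*(-⅑) = -14/9 ≈ -1.5556)
K = ¾ (K = -3/(-4) = -3*(-¼) = ¾ ≈ 0.75000)
s(S, y) = 15/4 (s(S, y) = 5*(¾) = 15/4)
C(W) = 0 (C(W) = 0*W² = 0)
C(s(X, 13)) + 11089 = 0 + 11089 = 11089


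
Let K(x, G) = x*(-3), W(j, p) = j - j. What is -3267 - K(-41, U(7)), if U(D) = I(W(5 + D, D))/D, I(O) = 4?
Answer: -3390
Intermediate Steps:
W(j, p) = 0
U(D) = 4/D
K(x, G) = -3*x
-3267 - K(-41, U(7)) = -3267 - (-3)*(-41) = -3267 - 1*123 = -3267 - 123 = -3390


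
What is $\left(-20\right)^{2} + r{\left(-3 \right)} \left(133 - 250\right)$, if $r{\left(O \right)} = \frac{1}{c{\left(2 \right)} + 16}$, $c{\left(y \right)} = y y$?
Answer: $\frac{7883}{20} \approx 394.15$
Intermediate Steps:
$c{\left(y \right)} = y^{2}$
$r{\left(O \right)} = \frac{1}{20}$ ($r{\left(O \right)} = \frac{1}{2^{2} + 16} = \frac{1}{4 + 16} = \frac{1}{20}$)
$\left(-20\right)^{2} + r{\left(-3 \right)} \left(133 - 250\right) = \left(-20\right)^{2} + \frac{133 - 250}{20} = 400 + \frac{1}{20} \left(-117\right) = 400 - \frac{117}{20} = \frac{7883}{20}$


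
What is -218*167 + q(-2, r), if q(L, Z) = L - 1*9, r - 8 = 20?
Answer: -36417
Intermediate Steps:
r = 28 (r = 8 + 20 = 28)
q(L, Z) = -9 + L (q(L, Z) = L - 9 = -9 + L)
-218*167 + q(-2, r) = -218*167 + (-9 - 2) = -36406 - 11 = -36417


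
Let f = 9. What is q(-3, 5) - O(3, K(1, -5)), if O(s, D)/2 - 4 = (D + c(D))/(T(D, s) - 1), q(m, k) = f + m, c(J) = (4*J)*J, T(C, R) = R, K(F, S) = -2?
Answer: -16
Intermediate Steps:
c(J) = 4*J**2
q(m, k) = 9 + m
O(s, D) = 8 + 2*(D + 4*D**2)/(-1 + s) (O(s, D) = 8 + 2*((D + 4*D**2)/(s - 1)) = 8 + 2*((D + 4*D**2)/(-1 + s)) = 8 + 2*(D + 4*D**2)/(-1 + s))
q(-3, 5) - O(3, K(1, -5)) = (9 - 3) - 2*(-4 - 2 + 4*3 + 4*(-2)**2)/(-1 + 3) = 6 - 2*(-4 - 2 + 12 + 4*4)/2 = 6 - 2*(-4 - 2 + 12 + 16)/2 = 6 - 2*22/2 = 6 - 1*22 = 6 - 22 = -16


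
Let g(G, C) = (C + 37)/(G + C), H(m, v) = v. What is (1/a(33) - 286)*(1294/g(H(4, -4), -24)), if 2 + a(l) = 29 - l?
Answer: 31105172/39 ≈ 7.9757e+5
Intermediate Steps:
g(G, C) = (37 + C)/(C + G)
a(l) = 27 - l (a(l) = -2 + (29 - l) = 27 - l)
(1/a(33) - 286)*(1294/g(H(4, -4), -24)) = (1/(27 - 1*33) - 286)*(1294/(((37 - 24)/(-24 - 4)))) = (1/(27 - 33) - 286)*(1294/((13/(-28)))) = (1/(-6) - 286)*(1294/((-1/28*13))) = (-⅙ - 286)*(1294/(-13/28)) = -1110899*(-28)/(3*13) = -1717/6*(-36232/13) = 31105172/39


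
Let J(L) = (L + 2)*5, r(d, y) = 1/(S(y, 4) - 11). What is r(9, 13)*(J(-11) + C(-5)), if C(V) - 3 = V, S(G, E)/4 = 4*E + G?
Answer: -47/105 ≈ -0.44762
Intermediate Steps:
S(G, E) = 4*G + 16*E (S(G, E) = 4*(4*E + G) = 4*(G + 4*E) = 4*G + 16*E)
r(d, y) = 1/(53 + 4*y) (r(d, y) = 1/((4*y + 16*4) - 11) = 1/((4*y + 64) - 11) = 1/((64 + 4*y) - 11) = 1/(53 + 4*y))
C(V) = 3 + V
J(L) = 10 + 5*L (J(L) = (2 + L)*5 = 10 + 5*L)
r(9, 13)*(J(-11) + C(-5)) = ((10 + 5*(-11)) + (3 - 5))/(53 + 4*13) = ((10 - 55) - 2)/(53 + 52) = (-45 - 2)/105 = (1/105)*(-47) = -47/105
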